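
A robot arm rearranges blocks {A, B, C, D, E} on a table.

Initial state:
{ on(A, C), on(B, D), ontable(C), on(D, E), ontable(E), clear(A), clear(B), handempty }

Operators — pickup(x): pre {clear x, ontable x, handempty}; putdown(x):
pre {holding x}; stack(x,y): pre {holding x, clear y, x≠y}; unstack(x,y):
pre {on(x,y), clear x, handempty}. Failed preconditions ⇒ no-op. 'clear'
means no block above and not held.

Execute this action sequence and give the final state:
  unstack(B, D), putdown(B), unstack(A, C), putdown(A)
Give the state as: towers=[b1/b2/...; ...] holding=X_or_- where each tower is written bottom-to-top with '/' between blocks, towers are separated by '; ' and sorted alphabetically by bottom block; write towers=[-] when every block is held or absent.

step 1 (unstack(B, D)): towers=[C/A; E/D] holding=B
step 2 (putdown(B)): towers=[B; C/A; E/D] holding=-
step 3 (unstack(A, C)): towers=[B; C; E/D] holding=A
step 4 (putdown(A)): towers=[A; B; C; E/D] holding=-

towers=[A; B; C; E/D] holding=-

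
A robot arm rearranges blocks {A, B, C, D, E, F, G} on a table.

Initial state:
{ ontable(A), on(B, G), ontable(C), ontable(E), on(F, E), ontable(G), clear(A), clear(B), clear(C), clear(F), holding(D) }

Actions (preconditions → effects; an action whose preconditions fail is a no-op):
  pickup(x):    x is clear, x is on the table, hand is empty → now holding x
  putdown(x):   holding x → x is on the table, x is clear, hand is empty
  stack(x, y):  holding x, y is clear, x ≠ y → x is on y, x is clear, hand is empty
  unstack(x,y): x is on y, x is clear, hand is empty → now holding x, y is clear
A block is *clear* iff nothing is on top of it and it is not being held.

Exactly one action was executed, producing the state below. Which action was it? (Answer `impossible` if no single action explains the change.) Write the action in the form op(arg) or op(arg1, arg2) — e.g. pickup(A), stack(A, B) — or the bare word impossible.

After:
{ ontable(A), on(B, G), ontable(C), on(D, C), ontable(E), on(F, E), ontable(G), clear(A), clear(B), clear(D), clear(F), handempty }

stack(D, C)

target: towers=[A; C/D; E/F; G/B] holding=-
        putdown(D) → towers=[A; C; D; E/F; G/B] holding=-
       stack(D, B) → towers=[A; C; E/F; G/B/D] holding=-
       stack(D, F) → towers=[A; C; E/F/D; G/B] holding=-
       stack(D, A) → towers=[A/D; C; E/F; G/B] holding=-
       stack(D, C) → towers=[A; C/D; E/F; G/B] holding=-  ← match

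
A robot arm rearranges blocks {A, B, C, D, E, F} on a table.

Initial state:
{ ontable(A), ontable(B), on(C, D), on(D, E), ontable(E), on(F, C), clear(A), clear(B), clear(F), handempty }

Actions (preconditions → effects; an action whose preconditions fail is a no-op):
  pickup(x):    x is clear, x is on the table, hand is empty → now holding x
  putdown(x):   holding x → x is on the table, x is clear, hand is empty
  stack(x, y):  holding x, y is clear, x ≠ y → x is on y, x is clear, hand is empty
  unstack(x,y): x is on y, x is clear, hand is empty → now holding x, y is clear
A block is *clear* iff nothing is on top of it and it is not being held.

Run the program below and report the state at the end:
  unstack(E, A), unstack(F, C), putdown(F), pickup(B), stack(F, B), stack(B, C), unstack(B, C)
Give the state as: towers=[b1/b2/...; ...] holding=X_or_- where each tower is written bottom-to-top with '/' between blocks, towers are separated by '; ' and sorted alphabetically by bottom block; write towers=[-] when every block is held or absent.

towers=[A; E/D/C; F] holding=B

step 1 (unstack(E, A)) [no-op]: towers=[A; B; E/D/C/F] holding=-
step 2 (unstack(F, C)): towers=[A; B; E/D/C] holding=F
step 3 (putdown(F)): towers=[A; B; E/D/C; F] holding=-
step 4 (pickup(B)): towers=[A; E/D/C; F] holding=B
step 5 (stack(F, B)) [no-op]: towers=[A; E/D/C; F] holding=B
step 6 (stack(B, C)): towers=[A; E/D/C/B; F] holding=-
step 7 (unstack(B, C)): towers=[A; E/D/C; F] holding=B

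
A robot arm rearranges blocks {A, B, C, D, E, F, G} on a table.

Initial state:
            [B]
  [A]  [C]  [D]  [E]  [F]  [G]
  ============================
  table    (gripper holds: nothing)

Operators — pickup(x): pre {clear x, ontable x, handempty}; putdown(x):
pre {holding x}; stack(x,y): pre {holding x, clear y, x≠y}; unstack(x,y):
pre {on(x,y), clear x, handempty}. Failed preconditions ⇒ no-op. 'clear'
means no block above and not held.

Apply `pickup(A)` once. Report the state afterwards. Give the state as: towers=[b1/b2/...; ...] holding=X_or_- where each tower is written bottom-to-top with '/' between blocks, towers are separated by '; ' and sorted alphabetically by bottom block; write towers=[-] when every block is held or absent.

before: towers=[A; C; D/B; E; F; G] holding=-
pre[pickup(A)]: clear(A) ✓, ontable(A) ✓, handempty ✓
all met → apply pickup(A)
after:  towers=[C; D/B; E; F; G] holding=A

towers=[C; D/B; E; F; G] holding=A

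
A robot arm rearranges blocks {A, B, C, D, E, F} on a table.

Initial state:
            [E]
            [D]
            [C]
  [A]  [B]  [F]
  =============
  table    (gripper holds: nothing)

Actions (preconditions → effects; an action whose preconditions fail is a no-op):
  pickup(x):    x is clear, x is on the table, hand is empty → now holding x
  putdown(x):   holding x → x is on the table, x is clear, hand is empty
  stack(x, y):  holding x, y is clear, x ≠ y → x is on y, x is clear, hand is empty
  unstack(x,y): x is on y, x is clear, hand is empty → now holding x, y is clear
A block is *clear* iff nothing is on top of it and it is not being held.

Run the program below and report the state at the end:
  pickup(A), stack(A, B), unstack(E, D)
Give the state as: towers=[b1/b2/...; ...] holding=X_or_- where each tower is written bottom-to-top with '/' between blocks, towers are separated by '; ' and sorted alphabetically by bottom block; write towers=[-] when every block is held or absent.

step 1 (pickup(A)): towers=[B; F/C/D/E] holding=A
step 2 (stack(A, B)): towers=[B/A; F/C/D/E] holding=-
step 3 (unstack(E, D)): towers=[B/A; F/C/D] holding=E

towers=[B/A; F/C/D] holding=E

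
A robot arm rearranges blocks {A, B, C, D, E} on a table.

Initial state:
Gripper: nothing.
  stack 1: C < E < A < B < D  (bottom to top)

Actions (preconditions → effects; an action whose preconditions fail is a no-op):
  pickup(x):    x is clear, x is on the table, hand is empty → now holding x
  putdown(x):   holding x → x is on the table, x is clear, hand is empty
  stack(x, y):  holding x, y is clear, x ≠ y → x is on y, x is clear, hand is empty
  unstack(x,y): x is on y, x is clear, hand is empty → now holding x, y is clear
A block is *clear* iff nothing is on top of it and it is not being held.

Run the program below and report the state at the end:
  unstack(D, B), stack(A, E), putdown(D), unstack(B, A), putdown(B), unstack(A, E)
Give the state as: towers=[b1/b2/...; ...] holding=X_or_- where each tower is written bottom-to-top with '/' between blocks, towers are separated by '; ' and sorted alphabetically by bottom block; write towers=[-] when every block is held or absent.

step 1 (unstack(D, B)): towers=[C/E/A/B] holding=D
step 2 (stack(A, E)) [no-op]: towers=[C/E/A/B] holding=D
step 3 (putdown(D)): towers=[C/E/A/B; D] holding=-
step 4 (unstack(B, A)): towers=[C/E/A; D] holding=B
step 5 (putdown(B)): towers=[B; C/E/A; D] holding=-
step 6 (unstack(A, E)): towers=[B; C/E; D] holding=A

towers=[B; C/E; D] holding=A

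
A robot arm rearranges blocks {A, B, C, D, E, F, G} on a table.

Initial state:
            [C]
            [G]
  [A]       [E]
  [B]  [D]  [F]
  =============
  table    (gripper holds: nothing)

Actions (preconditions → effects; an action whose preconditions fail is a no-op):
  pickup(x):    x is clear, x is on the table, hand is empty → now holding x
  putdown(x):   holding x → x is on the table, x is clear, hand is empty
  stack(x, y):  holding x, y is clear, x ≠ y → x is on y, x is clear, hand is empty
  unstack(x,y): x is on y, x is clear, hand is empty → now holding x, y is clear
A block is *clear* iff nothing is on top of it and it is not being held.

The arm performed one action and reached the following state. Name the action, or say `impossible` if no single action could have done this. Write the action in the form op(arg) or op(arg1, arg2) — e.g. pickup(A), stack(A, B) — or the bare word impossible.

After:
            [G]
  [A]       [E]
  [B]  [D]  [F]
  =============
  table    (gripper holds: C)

unstack(C, G)

target: towers=[B/A; D; F/E/G] holding=C
         pickup(D) → towers=[B/A; F/E/G/C] holding=D
     unstack(A, B) → towers=[B; D; F/E/G/C] holding=A
     unstack(C, G) → towers=[B/A; D; F/E/G] holding=C  ← match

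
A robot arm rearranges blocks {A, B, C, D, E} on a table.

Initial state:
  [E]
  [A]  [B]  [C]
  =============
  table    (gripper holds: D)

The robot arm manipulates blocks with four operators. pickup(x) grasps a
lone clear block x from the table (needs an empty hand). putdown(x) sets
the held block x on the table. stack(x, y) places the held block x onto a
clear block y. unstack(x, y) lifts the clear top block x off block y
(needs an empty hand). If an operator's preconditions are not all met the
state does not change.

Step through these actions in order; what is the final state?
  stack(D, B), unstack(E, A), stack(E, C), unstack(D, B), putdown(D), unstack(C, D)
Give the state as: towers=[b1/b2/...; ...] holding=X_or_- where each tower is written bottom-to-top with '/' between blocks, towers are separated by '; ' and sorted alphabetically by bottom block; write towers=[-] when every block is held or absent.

step 1 (stack(D, B)): towers=[A/E; B/D; C] holding=-
step 2 (unstack(E, A)): towers=[A; B/D; C] holding=E
step 3 (stack(E, C)): towers=[A; B/D; C/E] holding=-
step 4 (unstack(D, B)): towers=[A; B; C/E] holding=D
step 5 (putdown(D)): towers=[A; B; C/E; D] holding=-
step 6 (unstack(C, D)) [no-op]: towers=[A; B; C/E; D] holding=-

towers=[A; B; C/E; D] holding=-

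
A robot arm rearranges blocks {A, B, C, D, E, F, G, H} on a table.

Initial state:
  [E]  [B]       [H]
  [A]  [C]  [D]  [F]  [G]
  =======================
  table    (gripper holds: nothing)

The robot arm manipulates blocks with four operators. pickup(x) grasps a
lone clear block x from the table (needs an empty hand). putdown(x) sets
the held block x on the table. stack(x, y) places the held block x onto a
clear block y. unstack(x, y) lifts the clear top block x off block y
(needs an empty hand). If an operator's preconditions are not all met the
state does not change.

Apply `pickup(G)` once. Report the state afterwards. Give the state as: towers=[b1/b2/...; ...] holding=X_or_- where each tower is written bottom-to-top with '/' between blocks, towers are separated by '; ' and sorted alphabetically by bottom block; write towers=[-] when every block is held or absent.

towers=[A/E; C/B; D; F/H] holding=G

before: towers=[A/E; C/B; D; F/H; G] holding=-
pre[pickup(G)]: clear(G) yes, ontable(G) yes, handempty yes
all met → apply pickup(G)
after:  towers=[A/E; C/B; D; F/H] holding=G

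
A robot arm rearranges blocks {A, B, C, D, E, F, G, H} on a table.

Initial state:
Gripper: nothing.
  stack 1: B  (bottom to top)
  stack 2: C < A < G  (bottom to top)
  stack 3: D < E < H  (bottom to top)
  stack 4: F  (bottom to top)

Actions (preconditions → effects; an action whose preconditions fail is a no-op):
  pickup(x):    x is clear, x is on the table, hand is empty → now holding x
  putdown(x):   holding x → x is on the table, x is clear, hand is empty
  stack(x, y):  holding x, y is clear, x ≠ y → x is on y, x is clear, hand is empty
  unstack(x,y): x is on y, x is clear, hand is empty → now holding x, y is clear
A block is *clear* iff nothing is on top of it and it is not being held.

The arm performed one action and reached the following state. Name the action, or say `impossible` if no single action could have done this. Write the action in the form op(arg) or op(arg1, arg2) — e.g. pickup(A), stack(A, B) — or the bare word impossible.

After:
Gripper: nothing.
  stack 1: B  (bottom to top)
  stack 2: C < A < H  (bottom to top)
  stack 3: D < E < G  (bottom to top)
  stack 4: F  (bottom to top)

target: towers=[B; C/A/H; D/E/G; F] holding=-
     unstack(G, A) → towers=[B; C/A; D/E/H; F] holding=G
     unstack(H, E) → towers=[B; C/A/G; D/E; F] holding=H
         pickup(B) → towers=[C/A/G; D/E/H; F] holding=B
         pickup(F) → towers=[B; C/A/G; D/E/H] holding=F
none of the 4 applicable actions match → impossible

impossible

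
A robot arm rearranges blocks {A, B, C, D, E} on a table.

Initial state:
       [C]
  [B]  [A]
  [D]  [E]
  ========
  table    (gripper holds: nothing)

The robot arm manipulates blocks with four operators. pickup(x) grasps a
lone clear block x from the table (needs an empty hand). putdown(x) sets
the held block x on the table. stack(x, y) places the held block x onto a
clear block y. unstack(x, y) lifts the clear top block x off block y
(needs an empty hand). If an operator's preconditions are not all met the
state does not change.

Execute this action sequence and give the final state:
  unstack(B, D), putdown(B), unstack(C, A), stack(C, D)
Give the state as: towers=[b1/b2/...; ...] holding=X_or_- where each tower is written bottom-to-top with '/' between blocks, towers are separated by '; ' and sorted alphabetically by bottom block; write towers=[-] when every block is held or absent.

step 1 (unstack(B, D)): towers=[D; E/A/C] holding=B
step 2 (putdown(B)): towers=[B; D; E/A/C] holding=-
step 3 (unstack(C, A)): towers=[B; D; E/A] holding=C
step 4 (stack(C, D)): towers=[B; D/C; E/A] holding=-

towers=[B; D/C; E/A] holding=-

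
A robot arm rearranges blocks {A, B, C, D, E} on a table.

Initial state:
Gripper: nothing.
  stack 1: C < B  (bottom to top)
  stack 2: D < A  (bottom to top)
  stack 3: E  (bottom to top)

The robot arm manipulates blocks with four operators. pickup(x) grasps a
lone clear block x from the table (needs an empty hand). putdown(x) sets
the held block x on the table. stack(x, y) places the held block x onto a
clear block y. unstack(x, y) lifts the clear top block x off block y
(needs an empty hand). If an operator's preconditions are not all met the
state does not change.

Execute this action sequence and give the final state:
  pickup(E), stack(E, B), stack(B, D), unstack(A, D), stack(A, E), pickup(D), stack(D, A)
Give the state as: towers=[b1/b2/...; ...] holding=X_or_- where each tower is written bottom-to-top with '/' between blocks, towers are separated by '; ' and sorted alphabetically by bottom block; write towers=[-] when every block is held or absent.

step 1 (pickup(E)): towers=[C/B; D/A] holding=E
step 2 (stack(E, B)): towers=[C/B/E; D/A] holding=-
step 3 (stack(B, D)) [no-op]: towers=[C/B/E; D/A] holding=-
step 4 (unstack(A, D)): towers=[C/B/E; D] holding=A
step 5 (stack(A, E)): towers=[C/B/E/A; D] holding=-
step 6 (pickup(D)): towers=[C/B/E/A] holding=D
step 7 (stack(D, A)): towers=[C/B/E/A/D] holding=-

towers=[C/B/E/A/D] holding=-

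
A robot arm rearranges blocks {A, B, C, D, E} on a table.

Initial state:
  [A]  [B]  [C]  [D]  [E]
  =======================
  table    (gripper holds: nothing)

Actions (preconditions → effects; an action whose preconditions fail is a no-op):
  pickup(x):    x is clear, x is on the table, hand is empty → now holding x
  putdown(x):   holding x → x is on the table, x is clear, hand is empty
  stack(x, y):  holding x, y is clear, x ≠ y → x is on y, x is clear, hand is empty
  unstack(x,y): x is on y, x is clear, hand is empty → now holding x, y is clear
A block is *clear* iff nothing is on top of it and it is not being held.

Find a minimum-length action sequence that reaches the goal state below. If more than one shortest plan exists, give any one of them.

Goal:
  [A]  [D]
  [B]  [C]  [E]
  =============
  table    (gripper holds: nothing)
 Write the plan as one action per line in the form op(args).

step 1 (pickup(D)): towers=[A; B; C; E] holding=D
step 2 (stack(D, C)): towers=[A; B; C/D; E] holding=-
step 3 (pickup(A)): towers=[B; C/D; E] holding=A
step 4 (stack(A, B)): towers=[B/A; C/D; E] holding=-
goal check: towers=[B/A; C/D; E] holding=- — reached (length 4, optimal by BFS)

pickup(D)
stack(D, C)
pickup(A)
stack(A, B)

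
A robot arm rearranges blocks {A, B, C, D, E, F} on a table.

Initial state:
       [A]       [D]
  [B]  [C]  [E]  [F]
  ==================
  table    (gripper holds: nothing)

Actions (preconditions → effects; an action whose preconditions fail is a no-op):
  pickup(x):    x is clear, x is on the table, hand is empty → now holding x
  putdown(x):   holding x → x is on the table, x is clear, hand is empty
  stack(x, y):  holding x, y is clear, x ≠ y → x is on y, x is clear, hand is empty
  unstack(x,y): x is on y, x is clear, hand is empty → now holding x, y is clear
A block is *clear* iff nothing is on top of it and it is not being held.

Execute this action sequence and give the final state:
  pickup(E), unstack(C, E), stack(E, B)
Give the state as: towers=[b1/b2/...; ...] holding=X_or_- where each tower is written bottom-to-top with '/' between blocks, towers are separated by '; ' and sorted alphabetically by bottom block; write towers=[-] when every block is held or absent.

step 1 (pickup(E)): towers=[B; C/A; F/D] holding=E
step 2 (unstack(C, E)) [no-op]: towers=[B; C/A; F/D] holding=E
step 3 (stack(E, B)): towers=[B/E; C/A; F/D] holding=-

towers=[B/E; C/A; F/D] holding=-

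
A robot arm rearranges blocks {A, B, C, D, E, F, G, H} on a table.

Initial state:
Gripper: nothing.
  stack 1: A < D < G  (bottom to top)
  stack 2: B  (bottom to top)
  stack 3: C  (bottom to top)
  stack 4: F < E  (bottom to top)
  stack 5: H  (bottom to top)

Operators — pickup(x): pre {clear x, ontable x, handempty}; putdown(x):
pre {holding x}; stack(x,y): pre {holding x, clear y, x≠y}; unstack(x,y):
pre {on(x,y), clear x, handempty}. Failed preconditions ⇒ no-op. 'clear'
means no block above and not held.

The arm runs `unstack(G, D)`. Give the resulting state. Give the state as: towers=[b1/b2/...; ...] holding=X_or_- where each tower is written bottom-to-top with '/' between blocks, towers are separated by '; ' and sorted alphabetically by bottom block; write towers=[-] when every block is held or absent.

before: towers=[A/D/G; B; C; F/E; H] holding=-
pre[unstack(G, D)]: on(G,D) ✓, clear(G) ✓, handempty ✓
all met → apply unstack(G, D)
after:  towers=[A/D; B; C; F/E; H] holding=G

towers=[A/D; B; C; F/E; H] holding=G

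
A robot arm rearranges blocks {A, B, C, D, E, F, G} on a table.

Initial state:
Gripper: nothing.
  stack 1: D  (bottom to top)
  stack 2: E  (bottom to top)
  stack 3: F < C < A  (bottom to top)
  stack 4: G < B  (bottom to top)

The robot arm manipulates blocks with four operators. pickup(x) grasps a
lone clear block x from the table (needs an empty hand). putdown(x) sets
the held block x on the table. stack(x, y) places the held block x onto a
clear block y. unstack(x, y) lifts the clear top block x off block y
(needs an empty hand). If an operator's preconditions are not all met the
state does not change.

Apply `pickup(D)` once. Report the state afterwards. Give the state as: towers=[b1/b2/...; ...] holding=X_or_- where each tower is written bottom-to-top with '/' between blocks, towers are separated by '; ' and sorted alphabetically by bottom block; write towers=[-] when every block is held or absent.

towers=[E; F/C/A; G/B] holding=D

before: towers=[D; E; F/C/A; G/B] holding=-
pre[pickup(D)]: clear(D) ✓, ontable(D) ✓, handempty ✓
all met → apply pickup(D)
after:  towers=[E; F/C/A; G/B] holding=D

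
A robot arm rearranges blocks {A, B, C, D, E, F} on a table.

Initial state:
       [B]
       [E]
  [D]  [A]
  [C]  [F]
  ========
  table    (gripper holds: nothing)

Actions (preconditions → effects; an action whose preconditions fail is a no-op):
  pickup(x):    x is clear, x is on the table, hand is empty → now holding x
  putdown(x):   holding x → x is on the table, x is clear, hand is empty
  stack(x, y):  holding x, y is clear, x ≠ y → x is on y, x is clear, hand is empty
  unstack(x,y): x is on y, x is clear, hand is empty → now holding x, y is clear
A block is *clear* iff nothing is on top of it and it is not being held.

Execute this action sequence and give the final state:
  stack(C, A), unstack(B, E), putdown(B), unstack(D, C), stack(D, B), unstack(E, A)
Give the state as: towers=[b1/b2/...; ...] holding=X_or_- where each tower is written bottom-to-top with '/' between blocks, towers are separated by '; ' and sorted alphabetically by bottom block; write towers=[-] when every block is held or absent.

step 1 (stack(C, A)) [no-op]: towers=[C/D; F/A/E/B] holding=-
step 2 (unstack(B, E)): towers=[C/D; F/A/E] holding=B
step 3 (putdown(B)): towers=[B; C/D; F/A/E] holding=-
step 4 (unstack(D, C)): towers=[B; C; F/A/E] holding=D
step 5 (stack(D, B)): towers=[B/D; C; F/A/E] holding=-
step 6 (unstack(E, A)): towers=[B/D; C; F/A] holding=E

towers=[B/D; C; F/A] holding=E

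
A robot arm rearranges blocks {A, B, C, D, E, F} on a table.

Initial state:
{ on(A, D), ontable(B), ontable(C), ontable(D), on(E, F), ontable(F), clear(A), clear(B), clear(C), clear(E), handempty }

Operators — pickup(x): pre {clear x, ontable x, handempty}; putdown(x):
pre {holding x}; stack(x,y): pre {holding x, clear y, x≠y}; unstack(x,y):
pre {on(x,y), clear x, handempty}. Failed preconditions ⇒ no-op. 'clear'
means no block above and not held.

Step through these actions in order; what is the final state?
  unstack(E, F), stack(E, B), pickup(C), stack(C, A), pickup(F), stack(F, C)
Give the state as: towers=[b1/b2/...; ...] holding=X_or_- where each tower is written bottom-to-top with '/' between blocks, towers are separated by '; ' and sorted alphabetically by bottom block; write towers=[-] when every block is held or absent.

step 1 (unstack(E, F)): towers=[B; C; D/A; F] holding=E
step 2 (stack(E, B)): towers=[B/E; C; D/A; F] holding=-
step 3 (pickup(C)): towers=[B/E; D/A; F] holding=C
step 4 (stack(C, A)): towers=[B/E; D/A/C; F] holding=-
step 5 (pickup(F)): towers=[B/E; D/A/C] holding=F
step 6 (stack(F, C)): towers=[B/E; D/A/C/F] holding=-

towers=[B/E; D/A/C/F] holding=-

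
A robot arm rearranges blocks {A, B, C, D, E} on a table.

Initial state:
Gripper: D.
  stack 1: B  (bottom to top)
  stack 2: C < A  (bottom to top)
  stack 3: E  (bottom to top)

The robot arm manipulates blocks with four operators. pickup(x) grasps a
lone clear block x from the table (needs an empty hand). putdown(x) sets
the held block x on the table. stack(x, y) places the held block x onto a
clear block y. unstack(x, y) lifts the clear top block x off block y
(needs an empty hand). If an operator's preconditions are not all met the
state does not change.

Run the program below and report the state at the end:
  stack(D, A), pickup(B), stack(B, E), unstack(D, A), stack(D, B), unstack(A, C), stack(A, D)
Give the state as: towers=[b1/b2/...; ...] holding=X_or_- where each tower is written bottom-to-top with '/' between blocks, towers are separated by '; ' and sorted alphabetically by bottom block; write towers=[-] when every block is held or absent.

step 1 (stack(D, A)): towers=[B; C/A/D; E] holding=-
step 2 (pickup(B)): towers=[C/A/D; E] holding=B
step 3 (stack(B, E)): towers=[C/A/D; E/B] holding=-
step 4 (unstack(D, A)): towers=[C/A; E/B] holding=D
step 5 (stack(D, B)): towers=[C/A; E/B/D] holding=-
step 6 (unstack(A, C)): towers=[C; E/B/D] holding=A
step 7 (stack(A, D)): towers=[C; E/B/D/A] holding=-

towers=[C; E/B/D/A] holding=-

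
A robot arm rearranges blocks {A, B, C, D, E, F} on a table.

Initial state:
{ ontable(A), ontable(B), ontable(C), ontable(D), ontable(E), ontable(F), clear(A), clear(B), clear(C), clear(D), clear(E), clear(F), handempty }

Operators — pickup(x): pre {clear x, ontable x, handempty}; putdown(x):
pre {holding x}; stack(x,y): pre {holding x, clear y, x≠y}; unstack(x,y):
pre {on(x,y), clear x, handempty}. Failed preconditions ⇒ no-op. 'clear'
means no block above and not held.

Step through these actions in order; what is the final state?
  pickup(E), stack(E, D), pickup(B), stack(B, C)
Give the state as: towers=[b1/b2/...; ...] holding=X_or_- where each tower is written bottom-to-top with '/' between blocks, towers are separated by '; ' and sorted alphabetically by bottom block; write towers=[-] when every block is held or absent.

towers=[A; C/B; D/E; F] holding=-

step 1 (pickup(E)): towers=[A; B; C; D; F] holding=E
step 2 (stack(E, D)): towers=[A; B; C; D/E; F] holding=-
step 3 (pickup(B)): towers=[A; C; D/E; F] holding=B
step 4 (stack(B, C)): towers=[A; C/B; D/E; F] holding=-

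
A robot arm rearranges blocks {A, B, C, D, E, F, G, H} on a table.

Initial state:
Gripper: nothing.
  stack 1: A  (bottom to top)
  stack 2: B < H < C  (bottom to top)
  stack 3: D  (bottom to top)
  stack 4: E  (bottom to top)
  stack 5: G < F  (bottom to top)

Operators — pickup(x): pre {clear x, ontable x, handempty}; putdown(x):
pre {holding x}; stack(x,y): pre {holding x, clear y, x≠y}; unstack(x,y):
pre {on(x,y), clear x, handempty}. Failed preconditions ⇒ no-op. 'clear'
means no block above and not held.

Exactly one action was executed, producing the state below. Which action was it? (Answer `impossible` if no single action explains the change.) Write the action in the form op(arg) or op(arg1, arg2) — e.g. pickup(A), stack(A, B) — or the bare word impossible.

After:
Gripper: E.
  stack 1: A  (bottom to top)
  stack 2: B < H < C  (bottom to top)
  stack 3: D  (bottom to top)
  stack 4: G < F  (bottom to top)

target: towers=[A; B/H/C; D; G/F] holding=E
         pickup(A) → towers=[B/H/C; D; E; G/F] holding=A
         pickup(E) → towers=[A; B/H/C; D; G/F] holding=E  ← match
     unstack(F, G) → towers=[A; B/H/C; D; E; G] holding=F
         pickup(D) → towers=[A; B/H/C; E; G/F] holding=D
     unstack(C, H) → towers=[A; B/H; D; E; G/F] holding=C

pickup(E)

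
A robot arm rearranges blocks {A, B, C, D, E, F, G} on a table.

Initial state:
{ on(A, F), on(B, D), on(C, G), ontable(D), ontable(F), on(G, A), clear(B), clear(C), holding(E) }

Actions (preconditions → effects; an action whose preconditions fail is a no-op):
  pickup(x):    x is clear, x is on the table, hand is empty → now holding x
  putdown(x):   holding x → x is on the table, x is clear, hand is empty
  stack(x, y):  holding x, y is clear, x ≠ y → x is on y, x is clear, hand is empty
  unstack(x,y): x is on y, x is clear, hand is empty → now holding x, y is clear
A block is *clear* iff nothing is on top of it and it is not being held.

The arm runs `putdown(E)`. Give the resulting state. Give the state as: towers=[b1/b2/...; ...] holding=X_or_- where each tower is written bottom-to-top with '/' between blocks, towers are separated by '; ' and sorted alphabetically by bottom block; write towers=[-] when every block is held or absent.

towers=[D/B; E; F/A/G/C] holding=-

before: towers=[D/B; F/A/G/C] holding=E
pre[putdown(E)]: holding(E) ✓
all met → apply putdown(E)
after:  towers=[D/B; E; F/A/G/C] holding=-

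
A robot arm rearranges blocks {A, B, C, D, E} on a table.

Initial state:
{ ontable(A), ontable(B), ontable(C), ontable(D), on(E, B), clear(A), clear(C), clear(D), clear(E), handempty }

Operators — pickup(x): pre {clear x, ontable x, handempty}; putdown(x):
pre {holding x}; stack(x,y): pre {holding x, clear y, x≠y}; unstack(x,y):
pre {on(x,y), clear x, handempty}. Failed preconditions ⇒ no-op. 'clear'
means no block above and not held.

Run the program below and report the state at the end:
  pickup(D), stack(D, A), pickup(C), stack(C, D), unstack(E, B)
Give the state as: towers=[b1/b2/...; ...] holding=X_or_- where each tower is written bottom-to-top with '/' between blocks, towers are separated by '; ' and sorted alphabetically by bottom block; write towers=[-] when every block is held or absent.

step 1 (pickup(D)): towers=[A; B/E; C] holding=D
step 2 (stack(D, A)): towers=[A/D; B/E; C] holding=-
step 3 (pickup(C)): towers=[A/D; B/E] holding=C
step 4 (stack(C, D)): towers=[A/D/C; B/E] holding=-
step 5 (unstack(E, B)): towers=[A/D/C; B] holding=E

towers=[A/D/C; B] holding=E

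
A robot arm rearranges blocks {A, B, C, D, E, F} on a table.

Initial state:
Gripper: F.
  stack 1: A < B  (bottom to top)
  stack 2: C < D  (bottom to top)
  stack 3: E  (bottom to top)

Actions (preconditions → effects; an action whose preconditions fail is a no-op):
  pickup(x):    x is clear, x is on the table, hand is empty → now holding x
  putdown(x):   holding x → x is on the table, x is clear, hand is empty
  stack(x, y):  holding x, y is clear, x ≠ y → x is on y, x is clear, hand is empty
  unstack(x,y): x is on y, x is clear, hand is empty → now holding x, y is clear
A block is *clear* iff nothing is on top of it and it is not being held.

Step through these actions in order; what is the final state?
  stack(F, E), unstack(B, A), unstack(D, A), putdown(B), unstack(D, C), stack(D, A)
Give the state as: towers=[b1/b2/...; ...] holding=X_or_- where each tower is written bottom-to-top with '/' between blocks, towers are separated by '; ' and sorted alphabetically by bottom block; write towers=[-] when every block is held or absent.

towers=[A/D; B; C; E/F] holding=-

step 1 (stack(F, E)): towers=[A/B; C/D; E/F] holding=-
step 2 (unstack(B, A)): towers=[A; C/D; E/F] holding=B
step 3 (unstack(D, A)) [no-op]: towers=[A; C/D; E/F] holding=B
step 4 (putdown(B)): towers=[A; B; C/D; E/F] holding=-
step 5 (unstack(D, C)): towers=[A; B; C; E/F] holding=D
step 6 (stack(D, A)): towers=[A/D; B; C; E/F] holding=-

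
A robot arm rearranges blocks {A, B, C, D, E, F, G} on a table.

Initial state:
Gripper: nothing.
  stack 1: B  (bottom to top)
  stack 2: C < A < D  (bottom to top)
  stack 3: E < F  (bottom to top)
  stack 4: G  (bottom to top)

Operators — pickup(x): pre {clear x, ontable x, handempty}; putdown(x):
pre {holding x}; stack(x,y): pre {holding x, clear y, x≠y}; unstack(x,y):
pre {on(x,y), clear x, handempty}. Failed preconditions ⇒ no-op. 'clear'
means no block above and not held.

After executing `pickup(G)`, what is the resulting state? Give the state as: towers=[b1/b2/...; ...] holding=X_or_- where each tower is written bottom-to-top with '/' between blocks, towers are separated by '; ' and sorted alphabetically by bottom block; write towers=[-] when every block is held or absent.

towers=[B; C/A/D; E/F] holding=G

before: towers=[B; C/A/D; E/F; G] holding=-
pre[pickup(G)]: clear(G) yes, ontable(G) yes, handempty yes
all met → apply pickup(G)
after:  towers=[B; C/A/D; E/F] holding=G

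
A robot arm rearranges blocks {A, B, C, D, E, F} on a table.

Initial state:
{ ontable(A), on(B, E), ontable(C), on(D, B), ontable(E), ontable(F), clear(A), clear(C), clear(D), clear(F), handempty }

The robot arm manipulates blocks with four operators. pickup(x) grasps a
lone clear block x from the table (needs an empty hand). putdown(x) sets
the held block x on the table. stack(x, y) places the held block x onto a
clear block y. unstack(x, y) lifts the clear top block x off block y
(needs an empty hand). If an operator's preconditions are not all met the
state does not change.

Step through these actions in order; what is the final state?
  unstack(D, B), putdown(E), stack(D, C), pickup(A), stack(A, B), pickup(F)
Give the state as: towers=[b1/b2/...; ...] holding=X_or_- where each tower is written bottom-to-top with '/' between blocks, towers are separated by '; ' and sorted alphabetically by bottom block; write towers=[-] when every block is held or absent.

towers=[C/D; E/B/A] holding=F

step 1 (unstack(D, B)): towers=[A; C; E/B; F] holding=D
step 2 (putdown(E)) [no-op]: towers=[A; C; E/B; F] holding=D
step 3 (stack(D, C)): towers=[A; C/D; E/B; F] holding=-
step 4 (pickup(A)): towers=[C/D; E/B; F] holding=A
step 5 (stack(A, B)): towers=[C/D; E/B/A; F] holding=-
step 6 (pickup(F)): towers=[C/D; E/B/A] holding=F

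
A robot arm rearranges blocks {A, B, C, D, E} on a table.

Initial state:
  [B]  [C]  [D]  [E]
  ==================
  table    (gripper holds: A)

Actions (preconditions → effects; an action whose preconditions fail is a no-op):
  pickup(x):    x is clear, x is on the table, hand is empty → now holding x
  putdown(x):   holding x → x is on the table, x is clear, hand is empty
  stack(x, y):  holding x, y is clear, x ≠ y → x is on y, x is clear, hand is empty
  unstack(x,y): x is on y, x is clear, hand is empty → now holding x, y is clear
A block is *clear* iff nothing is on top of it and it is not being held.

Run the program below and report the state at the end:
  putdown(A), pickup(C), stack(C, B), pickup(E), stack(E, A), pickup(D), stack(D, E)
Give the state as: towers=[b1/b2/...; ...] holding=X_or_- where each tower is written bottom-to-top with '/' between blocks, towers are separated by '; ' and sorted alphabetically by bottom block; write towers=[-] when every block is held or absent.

step 1 (putdown(A)): towers=[A; B; C; D; E] holding=-
step 2 (pickup(C)): towers=[A; B; D; E] holding=C
step 3 (stack(C, B)): towers=[A; B/C; D; E] holding=-
step 4 (pickup(E)): towers=[A; B/C; D] holding=E
step 5 (stack(E, A)): towers=[A/E; B/C; D] holding=-
step 6 (pickup(D)): towers=[A/E; B/C] holding=D
step 7 (stack(D, E)): towers=[A/E/D; B/C] holding=-

towers=[A/E/D; B/C] holding=-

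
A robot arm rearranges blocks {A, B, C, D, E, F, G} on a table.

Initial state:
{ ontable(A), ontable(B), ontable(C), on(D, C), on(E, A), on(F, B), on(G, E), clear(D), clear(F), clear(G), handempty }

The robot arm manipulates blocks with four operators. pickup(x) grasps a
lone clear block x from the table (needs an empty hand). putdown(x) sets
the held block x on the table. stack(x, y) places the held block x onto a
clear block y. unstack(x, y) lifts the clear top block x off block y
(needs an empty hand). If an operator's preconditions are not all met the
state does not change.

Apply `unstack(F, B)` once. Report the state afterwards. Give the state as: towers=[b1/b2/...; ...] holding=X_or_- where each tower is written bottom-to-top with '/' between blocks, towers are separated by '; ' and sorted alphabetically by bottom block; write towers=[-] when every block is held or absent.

before: towers=[A/E/G; B/F; C/D] holding=-
pre[unstack(F, B)]: on(F,B) ok, clear(F) ok, handempty ok
all met → apply unstack(F, B)
after:  towers=[A/E/G; B; C/D] holding=F

towers=[A/E/G; B; C/D] holding=F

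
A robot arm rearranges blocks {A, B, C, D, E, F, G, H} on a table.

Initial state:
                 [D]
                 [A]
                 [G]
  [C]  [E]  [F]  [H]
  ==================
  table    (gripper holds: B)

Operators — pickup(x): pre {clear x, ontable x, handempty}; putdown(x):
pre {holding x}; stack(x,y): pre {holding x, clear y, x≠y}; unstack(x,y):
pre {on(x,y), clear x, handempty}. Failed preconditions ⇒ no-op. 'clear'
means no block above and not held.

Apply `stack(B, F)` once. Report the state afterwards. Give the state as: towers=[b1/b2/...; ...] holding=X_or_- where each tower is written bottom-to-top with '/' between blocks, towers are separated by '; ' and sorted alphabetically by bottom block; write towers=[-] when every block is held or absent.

towers=[C; E; F/B; H/G/A/D] holding=-

before: towers=[C; E; F; H/G/A/D] holding=B
pre[stack(B, F)]: holding(B) yes, clear(F) yes, B≠F yes
all met → apply stack(B, F)
after:  towers=[C; E; F/B; H/G/A/D] holding=-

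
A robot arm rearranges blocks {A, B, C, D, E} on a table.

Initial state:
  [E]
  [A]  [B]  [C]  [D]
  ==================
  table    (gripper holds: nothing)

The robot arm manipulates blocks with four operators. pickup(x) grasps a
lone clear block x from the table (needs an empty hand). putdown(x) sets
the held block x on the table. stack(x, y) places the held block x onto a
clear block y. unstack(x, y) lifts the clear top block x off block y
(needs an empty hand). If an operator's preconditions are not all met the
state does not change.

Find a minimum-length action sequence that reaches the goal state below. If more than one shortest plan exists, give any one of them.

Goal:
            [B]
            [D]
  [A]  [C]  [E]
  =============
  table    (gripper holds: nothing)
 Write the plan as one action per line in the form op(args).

step 1 (unstack(E, A)): towers=[A; B; C; D] holding=E
step 2 (putdown(E)): towers=[A; B; C; D; E] holding=-
step 3 (pickup(D)): towers=[A; B; C; E] holding=D
step 4 (stack(D, E)): towers=[A; B; C; E/D] holding=-
step 5 (pickup(B)): towers=[A; C; E/D] holding=B
step 6 (stack(B, D)): towers=[A; C; E/D/B] holding=-
goal check: towers=[A; C; E/D/B] holding=- — reached (length 6, optimal by BFS)

unstack(E, A)
putdown(E)
pickup(D)
stack(D, E)
pickup(B)
stack(B, D)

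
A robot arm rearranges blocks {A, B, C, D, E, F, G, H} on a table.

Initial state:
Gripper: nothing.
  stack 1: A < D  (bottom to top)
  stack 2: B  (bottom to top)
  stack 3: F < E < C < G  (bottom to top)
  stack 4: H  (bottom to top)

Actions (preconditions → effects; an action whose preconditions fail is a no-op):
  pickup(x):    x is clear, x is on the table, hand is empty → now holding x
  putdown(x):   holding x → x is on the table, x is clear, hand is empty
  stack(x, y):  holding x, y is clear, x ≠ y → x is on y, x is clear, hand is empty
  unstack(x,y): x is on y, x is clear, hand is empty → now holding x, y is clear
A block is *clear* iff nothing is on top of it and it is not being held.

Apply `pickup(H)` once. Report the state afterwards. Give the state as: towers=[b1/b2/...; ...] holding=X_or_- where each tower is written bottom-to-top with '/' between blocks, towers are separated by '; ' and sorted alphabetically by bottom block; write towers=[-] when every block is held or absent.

before: towers=[A/D; B; F/E/C/G; H] holding=-
pre[pickup(H)]: clear(H) ✓, ontable(H) ✓, handempty ✓
all met → apply pickup(H)
after:  towers=[A/D; B; F/E/C/G] holding=H

towers=[A/D; B; F/E/C/G] holding=H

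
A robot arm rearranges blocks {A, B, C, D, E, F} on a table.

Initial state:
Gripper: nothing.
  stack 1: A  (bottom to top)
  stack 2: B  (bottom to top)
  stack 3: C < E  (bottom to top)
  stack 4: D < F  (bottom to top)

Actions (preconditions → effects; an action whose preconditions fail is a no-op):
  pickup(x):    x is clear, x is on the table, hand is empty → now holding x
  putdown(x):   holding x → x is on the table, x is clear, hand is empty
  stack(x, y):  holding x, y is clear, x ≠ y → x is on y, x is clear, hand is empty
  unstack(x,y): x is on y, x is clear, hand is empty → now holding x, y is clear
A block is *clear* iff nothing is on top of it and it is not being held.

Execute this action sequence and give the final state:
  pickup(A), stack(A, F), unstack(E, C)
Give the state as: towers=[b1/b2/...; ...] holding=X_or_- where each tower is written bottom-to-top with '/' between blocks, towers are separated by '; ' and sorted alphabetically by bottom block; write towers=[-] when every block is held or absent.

step 1 (pickup(A)): towers=[B; C/E; D/F] holding=A
step 2 (stack(A, F)): towers=[B; C/E; D/F/A] holding=-
step 3 (unstack(E, C)): towers=[B; C; D/F/A] holding=E

towers=[B; C; D/F/A] holding=E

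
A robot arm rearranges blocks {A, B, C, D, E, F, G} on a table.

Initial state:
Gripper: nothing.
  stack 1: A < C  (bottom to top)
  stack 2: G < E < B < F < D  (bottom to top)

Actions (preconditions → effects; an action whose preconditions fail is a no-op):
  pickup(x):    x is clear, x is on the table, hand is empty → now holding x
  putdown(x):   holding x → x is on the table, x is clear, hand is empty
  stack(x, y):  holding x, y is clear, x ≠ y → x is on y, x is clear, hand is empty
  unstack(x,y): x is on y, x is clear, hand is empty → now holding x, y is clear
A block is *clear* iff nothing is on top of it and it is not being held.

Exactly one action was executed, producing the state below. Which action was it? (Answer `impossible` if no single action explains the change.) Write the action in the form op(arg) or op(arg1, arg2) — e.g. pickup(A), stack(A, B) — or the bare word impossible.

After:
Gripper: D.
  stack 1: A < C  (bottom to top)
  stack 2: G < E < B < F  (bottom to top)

target: towers=[A/C; G/E/B/F] holding=D
     unstack(D, F) → towers=[A/C; G/E/B/F] holding=D  ← match
     unstack(C, A) → towers=[A; G/E/B/F/D] holding=C

unstack(D, F)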